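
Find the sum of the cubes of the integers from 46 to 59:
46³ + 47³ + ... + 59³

Use ∑_{k=1}^{n} k³ = [n(n+1)/2]², then subtract the first 45 terms.
∑_{k=1}^{59} k³ = [59×60/2]² = 1770² = 3132900
∑_{k=1}^{45} k³ = [45×46/2]² = 1035² = 1071225
∑_{k=46}^{59} k³ = 3132900 - 1071225 = 2061675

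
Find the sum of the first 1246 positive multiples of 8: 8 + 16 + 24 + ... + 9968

Factor out 8: = 8(1 + 2 + ... + 1246) = 8 × n(n+1)/2
= 8 × 1246×1247/2
= 8 × 776881
= 6215048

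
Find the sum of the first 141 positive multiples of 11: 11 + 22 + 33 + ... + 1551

Factor out 11: = 11(1 + 2 + ... + 141) = 11 × n(n+1)/2
= 11 × 141×142/2
= 11 × 10011
= 110121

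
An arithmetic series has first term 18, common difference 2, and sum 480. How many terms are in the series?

Using S = n/2 × [2a + (n-1)d]
480 = n/2 × [2(18) + (n-1)(2)]
480 = n/2 × [36 + 2n - 2]
960 = n × [34 + 2n]
2n² + (34)n - 960 = 0
Discriminant: Δ = (34)² - 4(2)(-960) = 1156 + 7680 = 8836
√Δ = 94
n = [-(34) + √Δ] / (2·2) = (-34 + 94) / 4 = 60 / 4 = 15
(The negative root is discarded since n must be a positive integer.)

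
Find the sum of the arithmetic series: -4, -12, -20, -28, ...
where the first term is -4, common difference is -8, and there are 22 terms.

Sₙ = n/2 × (first + last)
Last term = a + (n-1)d = -4 + (22-1)×(-8) = -172
S_22 = 22/2 × (-4 + (-172))
S_22 = 22/2 × (-176) = -1936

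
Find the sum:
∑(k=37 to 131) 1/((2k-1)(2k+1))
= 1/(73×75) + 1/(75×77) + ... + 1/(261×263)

Partial fractions: 1/((2k-1)(2k+1)) = (1/2)[1/(2k-1) - 1/(2k+1)]
The series telescopes:
= (1/2)[1/73 - 1/263]
= 95/19199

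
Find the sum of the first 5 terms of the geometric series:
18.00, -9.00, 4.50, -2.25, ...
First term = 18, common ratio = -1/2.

Sₙ = a(1 - rⁿ) / (1 - r)
S_5 = 18(1 - (-1/2)^5) / (1 - (-1/2))
S_5 = 18(1 - (-1/32)) / (3/2)
S_5 = 99/8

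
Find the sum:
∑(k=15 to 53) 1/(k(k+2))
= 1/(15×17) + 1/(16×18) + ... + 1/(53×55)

Partial fractions: 1/(k(k+2)) = (1/2)[1/k - 1/(k+2)]
Telescoping leaves the first two and last two terms:
= (1/2)[1/15 + 1/16 - 1/54 - 1/55]
= 2197/47520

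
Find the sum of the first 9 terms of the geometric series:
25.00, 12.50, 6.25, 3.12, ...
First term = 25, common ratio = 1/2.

Sₙ = a(1 - rⁿ) / (1 - r)
S_9 = 25(1 - (1/2)^9) / (1 - (1/2))
S_9 = 25(1 - (1/512)) / (1/2)
S_9 = 12775/256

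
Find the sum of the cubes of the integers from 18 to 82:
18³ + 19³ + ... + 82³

Use ∑_{k=1}^{n} k³ = [n(n+1)/2]², then subtract the first 17 terms.
∑_{k=1}^{82} k³ = [82×83/2]² = 3403² = 11580409
∑_{k=1}^{17} k³ = [17×18/2]² = 153² = 23409
∑_{k=18}^{82} k³ = 11580409 - 23409 = 11557000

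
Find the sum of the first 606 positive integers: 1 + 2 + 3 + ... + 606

Formula: ∑k = n(n+1)/2
= 606×607/2
= 367842/2
= 183921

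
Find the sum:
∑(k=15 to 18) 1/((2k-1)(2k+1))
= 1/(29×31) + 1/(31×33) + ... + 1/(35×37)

Partial fractions: 1/((2k-1)(2k+1)) = (1/2)[1/(2k-1) - 1/(2k+1)]
The series telescopes:
= (1/2)[1/29 - 1/37]
= 4/1073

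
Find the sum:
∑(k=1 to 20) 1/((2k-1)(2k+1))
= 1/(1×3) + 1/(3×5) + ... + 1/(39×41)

Partial fractions: 1/((2k-1)(2k+1)) = (1/2)[1/(2k-1) - 1/(2k+1)]
The series telescopes:
= (1/2)[1/1 - 1/41]
= 20/41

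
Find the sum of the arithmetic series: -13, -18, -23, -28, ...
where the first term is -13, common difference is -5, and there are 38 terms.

Sₙ = n/2 × (first + last)
Last term = a + (n-1)d = -13 + (38-1)×(-5) = -198
S_38 = 38/2 × (-13 + (-198))
S_38 = 38/2 × (-211) = -4009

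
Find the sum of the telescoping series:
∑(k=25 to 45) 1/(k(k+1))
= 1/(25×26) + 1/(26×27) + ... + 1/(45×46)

Partial fractions: 1/(k(k+1)) = 1/k - 1/(k+1)
The series telescopes:
= (1/25 - 1/26) + (1/26 - 1/27) + ... + (1/45 - 1/46)
= 1/25 - 1/46
= 21/1150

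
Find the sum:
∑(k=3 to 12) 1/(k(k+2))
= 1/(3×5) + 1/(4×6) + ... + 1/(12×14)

Partial fractions: 1/(k(k+2)) = (1/2)[1/k - 1/(k+2)]
Telescoping leaves the first two and last two terms:
= (1/2)[1/3 + 1/4 - 1/13 - 1/14]
= 475/2184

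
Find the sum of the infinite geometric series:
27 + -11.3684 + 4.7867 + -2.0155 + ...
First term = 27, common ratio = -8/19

For |r| < 1, S = a / (1 - r)
S = 27 / (1 - (-8/19))
S = 27 / (27/19)
S = 19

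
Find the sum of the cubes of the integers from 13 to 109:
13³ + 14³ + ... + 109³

Use ∑_{k=1}^{n} k³ = [n(n+1)/2]², then subtract the first 12 terms.
∑_{k=1}^{109} k³ = [109×110/2]² = 5995² = 35940025
∑_{k=1}^{12} k³ = [12×13/2]² = 78² = 6084
∑_{k=13}^{109} k³ = 35940025 - 6084 = 35933941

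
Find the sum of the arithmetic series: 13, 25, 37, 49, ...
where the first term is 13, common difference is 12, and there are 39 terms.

Sₙ = n/2 × (first + last)
Last term = a + (n-1)d = 13 + (39-1)×12 = 469
S_39 = 39/2 × (13 + 469)
S_39 = 39/2 × 482 = 9399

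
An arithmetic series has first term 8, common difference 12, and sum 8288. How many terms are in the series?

Using S = n/2 × [2a + (n-1)d]
8288 = n/2 × [2(8) + (n-1)(12)]
8288 = n/2 × [16 + 12n - 12]
16576 = n × [4 + 12n]
12n² + (4)n - 16576 = 0
Discriminant: Δ = (4)² - 4(12)(-16576) = 16 + 795648 = 795664
√Δ = 892
n = [-(4) + √Δ] / (2·12) = (-4 + 892) / 24 = 888 / 24 = 37
(The negative root is discarded since n must be a positive integer.)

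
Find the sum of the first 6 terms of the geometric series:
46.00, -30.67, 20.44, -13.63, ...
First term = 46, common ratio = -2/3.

Sₙ = a(1 - rⁿ) / (1 - r)
S_6 = 46(1 - (-2/3)^6) / (1 - (-2/3))
S_6 = 46(1 - (64/729)) / (5/3)
S_6 = 6118/243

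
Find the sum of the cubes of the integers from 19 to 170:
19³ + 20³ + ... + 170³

Use ∑_{k=1}^{n} k³ = [n(n+1)/2]², then subtract the first 18 terms.
∑_{k=1}^{170} k³ = [170×171/2]² = 14535² = 211266225
∑_{k=1}^{18} k³ = [18×19/2]² = 171² = 29241
∑_{k=19}^{170} k³ = 211266225 - 29241 = 211236984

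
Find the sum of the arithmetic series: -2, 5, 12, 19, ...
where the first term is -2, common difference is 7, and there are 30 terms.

Sₙ = n/2 × (first + last)
Last term = a + (n-1)d = -2 + (30-1)×7 = 201
S_30 = 30/2 × (-2 + 201)
S_30 = 30/2 × 199 = 2985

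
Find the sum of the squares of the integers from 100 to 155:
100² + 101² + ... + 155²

Use ∑_{k=1}^{n} k² = n(n+1)(2n+1)/6, then subtract the first 99 terms.
∑_{k=1}^{155} k² = 155×156×311/6 = 1253330
∑_{k=1}^{99} k² = 99×100×199/6 = 328350
∑_{k=100}^{155} k² = 1253330 - 328350 = 924980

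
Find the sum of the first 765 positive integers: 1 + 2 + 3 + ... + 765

Formula: ∑k = n(n+1)/2
= 765×766/2
= 585990/2
= 292995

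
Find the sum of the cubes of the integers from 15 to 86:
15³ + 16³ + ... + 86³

Use ∑_{k=1}^{n} k³ = [n(n+1)/2]², then subtract the first 14 terms.
∑_{k=1}^{86} k³ = [86×87/2]² = 3741² = 13995081
∑_{k=1}^{14} k³ = [14×15/2]² = 105² = 11025
∑_{k=15}^{86} k³ = 13995081 - 11025 = 13984056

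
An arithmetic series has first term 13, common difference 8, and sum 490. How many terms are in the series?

Using S = n/2 × [2a + (n-1)d]
490 = n/2 × [2(13) + (n-1)(8)]
490 = n/2 × [26 + 8n - 8]
980 = n × [18 + 8n]
8n² + (18)n - 980 = 0
Discriminant: Δ = (18)² - 4(8)(-980) = 324 + 31360 = 31684
√Δ = 178
n = [-(18) + √Δ] / (2·8) = (-18 + 178) / 16 = 160 / 16 = 10
(The negative root is discarded since n must be a positive integer.)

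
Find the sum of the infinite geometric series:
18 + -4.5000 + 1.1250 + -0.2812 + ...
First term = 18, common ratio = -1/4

For |r| < 1, S = a / (1 - r)
S = 18 / (1 - (-1/4))
S = 18 / (5/4)
S = 72/5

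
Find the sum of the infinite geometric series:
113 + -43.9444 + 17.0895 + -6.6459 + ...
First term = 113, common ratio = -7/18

For |r| < 1, S = a / (1 - r)
S = 113 / (1 - (-7/18))
S = 113 / (25/18)
S = 2034/25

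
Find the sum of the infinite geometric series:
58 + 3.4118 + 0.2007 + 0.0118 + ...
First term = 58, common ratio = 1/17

For |r| < 1, S = a / (1 - r)
S = 58 / (1 - (1/17))
S = 58 / (16/17)
S = 493/8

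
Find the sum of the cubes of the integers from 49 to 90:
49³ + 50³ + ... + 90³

Use ∑_{k=1}^{n} k³ = [n(n+1)/2]², then subtract the first 48 terms.
∑_{k=1}^{90} k³ = [90×91/2]² = 4095² = 16769025
∑_{k=1}^{48} k³ = [48×49/2]² = 1176² = 1382976
∑_{k=49}^{90} k³ = 16769025 - 1382976 = 15386049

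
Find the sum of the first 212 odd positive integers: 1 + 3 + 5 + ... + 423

Sum of first n odd numbers = n²
= 212²
= 44944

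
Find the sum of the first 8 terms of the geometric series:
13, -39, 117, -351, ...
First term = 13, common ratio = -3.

Sₙ = a(1 - rⁿ) / (1 - r)
S_8 = 13(1 - (-3)^8) / (1 - (-3))
S_8 = 13(1 - 6561) / (4)
S_8 = -21320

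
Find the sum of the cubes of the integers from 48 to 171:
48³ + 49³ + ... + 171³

Use ∑_{k=1}^{n} k³ = [n(n+1)/2]², then subtract the first 47 terms.
∑_{k=1}^{171} k³ = [171×172/2]² = 14706² = 216266436
∑_{k=1}^{47} k³ = [47×48/2]² = 1128² = 1272384
∑_{k=48}^{171} k³ = 216266436 - 1272384 = 214994052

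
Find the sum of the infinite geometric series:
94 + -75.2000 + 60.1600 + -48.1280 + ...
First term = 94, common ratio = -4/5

For |r| < 1, S = a / (1 - r)
S = 94 / (1 - (-4/5))
S = 94 / (9/5)
S = 470/9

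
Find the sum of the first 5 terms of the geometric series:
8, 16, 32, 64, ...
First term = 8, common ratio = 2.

Sₙ = a(1 - rⁿ) / (1 - r)
S_5 = 8(1 - 2^5) / (1 - 2)
S_5 = 8(1 - 32) / (-1)
S_5 = 248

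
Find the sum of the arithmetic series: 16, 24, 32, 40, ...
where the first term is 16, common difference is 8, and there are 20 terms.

Sₙ = n/2 × (first + last)
Last term = a + (n-1)d = 16 + (20-1)×8 = 168
S_20 = 20/2 × (16 + 168)
S_20 = 20/2 × 184 = 1840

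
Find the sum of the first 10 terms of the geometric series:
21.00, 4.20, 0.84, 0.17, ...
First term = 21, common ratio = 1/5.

Sₙ = a(1 - rⁿ) / (1 - r)
S_10 = 21(1 - (1/5)^10) / (1 - (1/5))
S_10 = 21(1 - (1/9765625)) / (4/5)
S_10 = 51269526/1953125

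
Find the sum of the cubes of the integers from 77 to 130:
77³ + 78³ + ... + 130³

Use ∑_{k=1}^{n} k³ = [n(n+1)/2]², then subtract the first 76 terms.
∑_{k=1}^{130} k³ = [130×131/2]² = 8515² = 72505225
∑_{k=1}^{76} k³ = [76×77/2]² = 2926² = 8561476
∑_{k=77}^{130} k³ = 72505225 - 8561476 = 63943749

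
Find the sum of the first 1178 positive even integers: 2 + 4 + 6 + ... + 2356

Sum of first n even numbers = n(n+1)
= 1178×1179
= 1388862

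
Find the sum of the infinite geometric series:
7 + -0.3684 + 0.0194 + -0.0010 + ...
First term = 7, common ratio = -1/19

For |r| < 1, S = a / (1 - r)
S = 7 / (1 - (-1/19))
S = 7 / (20/19)
S = 133/20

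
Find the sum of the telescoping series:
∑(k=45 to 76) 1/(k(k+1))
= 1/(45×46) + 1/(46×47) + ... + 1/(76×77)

Partial fractions: 1/(k(k+1)) = 1/k - 1/(k+1)
The series telescopes:
= (1/45 - 1/46) + (1/46 - 1/47) + ... + (1/76 - 1/77)
= 1/45 - 1/77
= 32/3465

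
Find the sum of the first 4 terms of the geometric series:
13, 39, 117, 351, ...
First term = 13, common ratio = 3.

Sₙ = a(1 - rⁿ) / (1 - r)
S_4 = 13(1 - 3^4) / (1 - 3)
S_4 = 13(1 - 81) / (-2)
S_4 = 520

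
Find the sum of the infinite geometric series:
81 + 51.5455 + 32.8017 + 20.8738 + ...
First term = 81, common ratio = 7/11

For |r| < 1, S = a / (1 - r)
S = 81 / (1 - (7/11))
S = 81 / (4/11)
S = 891/4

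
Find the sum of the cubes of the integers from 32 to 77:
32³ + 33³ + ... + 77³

Use ∑_{k=1}^{n} k³ = [n(n+1)/2]², then subtract the first 31 terms.
∑_{k=1}^{77} k³ = [77×78/2]² = 3003² = 9018009
∑_{k=1}^{31} k³ = [31×32/2]² = 496² = 246016
∑_{k=32}^{77} k³ = 9018009 - 246016 = 8771993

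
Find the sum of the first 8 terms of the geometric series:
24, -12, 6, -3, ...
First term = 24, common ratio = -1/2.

Sₙ = a(1 - rⁿ) / (1 - r)
S_8 = 24(1 - (-1/2)^8) / (1 - (-1/2))
S_8 = 24(1 - (1/256)) / (3/2)
S_8 = 255/16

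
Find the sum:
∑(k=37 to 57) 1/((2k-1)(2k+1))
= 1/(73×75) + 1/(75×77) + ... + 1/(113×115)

Partial fractions: 1/((2k-1)(2k+1)) = (1/2)[1/(2k-1) - 1/(2k+1)]
The series telescopes:
= (1/2)[1/73 - 1/115]
= 21/8395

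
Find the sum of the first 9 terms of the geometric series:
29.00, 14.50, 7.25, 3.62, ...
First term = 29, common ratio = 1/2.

Sₙ = a(1 - rⁿ) / (1 - r)
S_9 = 29(1 - (1/2)^9) / (1 - (1/2))
S_9 = 29(1 - (1/512)) / (1/2)
S_9 = 14819/256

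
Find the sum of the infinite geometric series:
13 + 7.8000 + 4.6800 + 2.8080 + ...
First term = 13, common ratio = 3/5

For |r| < 1, S = a / (1 - r)
S = 13 / (1 - (3/5))
S = 13 / (2/5)
S = 65/2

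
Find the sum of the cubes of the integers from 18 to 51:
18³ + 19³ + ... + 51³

Use ∑_{k=1}^{n} k³ = [n(n+1)/2]², then subtract the first 17 terms.
∑_{k=1}^{51} k³ = [51×52/2]² = 1326² = 1758276
∑_{k=1}^{17} k³ = [17×18/2]² = 153² = 23409
∑_{k=18}^{51} k³ = 1758276 - 23409 = 1734867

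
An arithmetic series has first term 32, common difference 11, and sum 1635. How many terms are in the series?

Using S = n/2 × [2a + (n-1)d]
1635 = n/2 × [2(32) + (n-1)(11)]
1635 = n/2 × [64 + 11n - 11]
3270 = n × [53 + 11n]
11n² + (53)n - 3270 = 0
Discriminant: Δ = (53)² - 4(11)(-3270) = 2809 + 143880 = 146689
√Δ = 383
n = [-(53) + √Δ] / (2·11) = (-53 + 383) / 22 = 330 / 22 = 15
(The negative root is discarded since n must be a positive integer.)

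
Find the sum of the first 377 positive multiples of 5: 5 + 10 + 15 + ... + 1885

Factor out 5: = 5(1 + 2 + ... + 377) = 5 × n(n+1)/2
= 5 × 377×378/2
= 5 × 71253
= 356265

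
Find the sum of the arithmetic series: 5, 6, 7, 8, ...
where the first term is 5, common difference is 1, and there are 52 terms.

Sₙ = n/2 × (first + last)
Last term = a + (n-1)d = 5 + (52-1)×1 = 56
S_52 = 52/2 × (5 + 56)
S_52 = 52/2 × 61 = 1586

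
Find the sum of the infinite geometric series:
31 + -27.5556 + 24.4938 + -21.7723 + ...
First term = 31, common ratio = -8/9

For |r| < 1, S = a / (1 - r)
S = 31 / (1 - (-8/9))
S = 31 / (17/9)
S = 279/17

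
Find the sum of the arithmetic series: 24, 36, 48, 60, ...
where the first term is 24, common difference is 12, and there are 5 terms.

Sₙ = n/2 × (first + last)
Last term = a + (n-1)d = 24 + (5-1)×12 = 72
S_5 = 5/2 × (24 + 72)
S_5 = 5/2 × 96 = 240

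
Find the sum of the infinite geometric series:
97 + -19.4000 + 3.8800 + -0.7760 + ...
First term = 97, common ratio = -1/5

For |r| < 1, S = a / (1 - r)
S = 97 / (1 - (-1/5))
S = 97 / (6/5)
S = 485/6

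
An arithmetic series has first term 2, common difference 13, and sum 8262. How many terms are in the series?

Using S = n/2 × [2a + (n-1)d]
8262 = n/2 × [2(2) + (n-1)(13)]
8262 = n/2 × [4 + 13n - 13]
16524 = n × [-9 + 13n]
13n² + (-9)n - 16524 = 0
Discriminant: Δ = (-9)² - 4(13)(-16524) = 81 + 859248 = 859329
√Δ = 927
n = [-(-9) + √Δ] / (2·13) = (9 + 927) / 26 = 936 / 26 = 36
(The negative root is discarded since n must be a positive integer.)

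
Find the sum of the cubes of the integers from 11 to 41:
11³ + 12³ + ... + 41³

Use ∑_{k=1}^{n} k³ = [n(n+1)/2]², then subtract the first 10 terms.
∑_{k=1}^{41} k³ = [41×42/2]² = 861² = 741321
∑_{k=1}^{10} k³ = [10×11/2]² = 55² = 3025
∑_{k=11}^{41} k³ = 741321 - 3025 = 738296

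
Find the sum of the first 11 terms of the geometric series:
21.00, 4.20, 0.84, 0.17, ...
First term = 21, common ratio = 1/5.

Sₙ = a(1 - rⁿ) / (1 - r)
S_11 = 21(1 - (1/5)^11) / (1 - (1/5))
S_11 = 21(1 - (1/48828125)) / (4/5)
S_11 = 256347651/9765625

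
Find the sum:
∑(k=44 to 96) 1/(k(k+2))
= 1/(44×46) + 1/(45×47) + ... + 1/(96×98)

Partial fractions: 1/(k(k+2)) = (1/2)[1/k - 1/(k+2)]
Telescoping leaves the first two and last two terms:
= (1/2)[1/44 + 1/45 - 1/97 - 1/98]
= 229967/18821880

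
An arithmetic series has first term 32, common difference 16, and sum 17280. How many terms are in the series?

Using S = n/2 × [2a + (n-1)d]
17280 = n/2 × [2(32) + (n-1)(16)]
17280 = n/2 × [64 + 16n - 16]
34560 = n × [48 + 16n]
16n² + (48)n - 34560 = 0
Discriminant: Δ = (48)² - 4(16)(-34560) = 2304 + 2211840 = 2214144
√Δ = 1488
n = [-(48) + √Δ] / (2·16) = (-48 + 1488) / 32 = 1440 / 32 = 45
(The negative root is discarded since n must be a positive integer.)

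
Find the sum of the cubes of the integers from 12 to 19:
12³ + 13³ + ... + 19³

Use ∑_{k=1}^{n} k³ = [n(n+1)/2]², then subtract the first 11 terms.
∑_{k=1}^{19} k³ = [19×20/2]² = 190² = 36100
∑_{k=1}^{11} k³ = [11×12/2]² = 66² = 4356
∑_{k=12}^{19} k³ = 36100 - 4356 = 31744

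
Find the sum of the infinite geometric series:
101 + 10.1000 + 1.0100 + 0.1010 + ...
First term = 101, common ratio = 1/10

For |r| < 1, S = a / (1 - r)
S = 101 / (1 - (1/10))
S = 101 / (9/10)
S = 1010/9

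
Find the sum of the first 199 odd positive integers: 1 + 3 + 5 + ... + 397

Sum of first n odd numbers = n²
= 199²
= 39601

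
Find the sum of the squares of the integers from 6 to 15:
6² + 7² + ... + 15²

Use ∑_{k=1}^{n} k² = n(n+1)(2n+1)/6, then subtract the first 5 terms.
∑_{k=1}^{15} k² = 15×16×31/6 = 1240
∑_{k=1}^{5} k² = 5×6×11/6 = 55
∑_{k=6}^{15} k² = 1240 - 55 = 1185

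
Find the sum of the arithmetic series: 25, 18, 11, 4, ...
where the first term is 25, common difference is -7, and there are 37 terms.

Sₙ = n/2 × (first + last)
Last term = a + (n-1)d = 25 + (37-1)×(-7) = -227
S_37 = 37/2 × (25 + (-227))
S_37 = 37/2 × (-202) = -3737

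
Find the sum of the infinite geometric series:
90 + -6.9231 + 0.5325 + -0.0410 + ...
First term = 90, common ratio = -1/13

For |r| < 1, S = a / (1 - r)
S = 90 / (1 - (-1/13))
S = 90 / (14/13)
S = 585/7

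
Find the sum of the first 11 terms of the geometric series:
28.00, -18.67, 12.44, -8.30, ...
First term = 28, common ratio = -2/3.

Sₙ = a(1 - rⁿ) / (1 - r)
S_11 = 28(1 - (-2/3)^11) / (1 - (-2/3))
S_11 = 28(1 - (-2048/177147)) / (5/3)
S_11 = 1003492/59049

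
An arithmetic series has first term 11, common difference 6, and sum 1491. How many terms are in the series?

Using S = n/2 × [2a + (n-1)d]
1491 = n/2 × [2(11) + (n-1)(6)]
1491 = n/2 × [22 + 6n - 6]
2982 = n × [16 + 6n]
6n² + (16)n - 2982 = 0
Discriminant: Δ = (16)² - 4(6)(-2982) = 256 + 71568 = 71824
√Δ = 268
n = [-(16) + √Δ] / (2·6) = (-16 + 268) / 12 = 252 / 12 = 21
(The negative root is discarded since n must be a positive integer.)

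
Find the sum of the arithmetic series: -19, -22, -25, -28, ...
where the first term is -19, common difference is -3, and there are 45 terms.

Sₙ = n/2 × (first + last)
Last term = a + (n-1)d = -19 + (45-1)×(-3) = -151
S_45 = 45/2 × (-19 + (-151))
S_45 = 45/2 × (-170) = -3825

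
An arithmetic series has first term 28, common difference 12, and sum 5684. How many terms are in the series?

Using S = n/2 × [2a + (n-1)d]
5684 = n/2 × [2(28) + (n-1)(12)]
5684 = n/2 × [56 + 12n - 12]
11368 = n × [44 + 12n]
12n² + (44)n - 11368 = 0
Discriminant: Δ = (44)² - 4(12)(-11368) = 1936 + 545664 = 547600
√Δ = 740
n = [-(44) + √Δ] / (2·12) = (-44 + 740) / 24 = 696 / 24 = 29
(The negative root is discarded since n must be a positive integer.)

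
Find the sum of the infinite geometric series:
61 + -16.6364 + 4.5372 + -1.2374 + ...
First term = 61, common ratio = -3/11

For |r| < 1, S = a / (1 - r)
S = 61 / (1 - (-3/11))
S = 61 / (14/11)
S = 671/14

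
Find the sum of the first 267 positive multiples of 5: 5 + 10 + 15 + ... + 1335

Factor out 5: = 5(1 + 2 + ... + 267) = 5 × n(n+1)/2
= 5 × 267×268/2
= 5 × 35778
= 178890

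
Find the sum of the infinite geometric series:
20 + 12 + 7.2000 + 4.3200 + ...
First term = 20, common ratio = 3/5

For |r| < 1, S = a / (1 - r)
S = 20 / (1 - (3/5))
S = 20 / (2/5)
S = 50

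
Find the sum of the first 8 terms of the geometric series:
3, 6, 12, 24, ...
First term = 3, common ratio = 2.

Sₙ = a(1 - rⁿ) / (1 - r)
S_8 = 3(1 - 2^8) / (1 - 2)
S_8 = 3(1 - 256) / (-1)
S_8 = 765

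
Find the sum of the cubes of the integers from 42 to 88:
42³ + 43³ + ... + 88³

Use ∑_{k=1}^{n} k³ = [n(n+1)/2]², then subtract the first 41 terms.
∑_{k=1}^{88} k³ = [88×89/2]² = 3916² = 15335056
∑_{k=1}^{41} k³ = [41×42/2]² = 861² = 741321
∑_{k=42}^{88} k³ = 15335056 - 741321 = 14593735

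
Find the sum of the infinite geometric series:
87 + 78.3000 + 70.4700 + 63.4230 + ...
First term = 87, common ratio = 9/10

For |r| < 1, S = a / (1 - r)
S = 87 / (1 - (9/10))
S = 87 / (1/10)
S = 870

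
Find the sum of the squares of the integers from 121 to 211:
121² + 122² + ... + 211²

Use ∑_{k=1}^{n} k² = n(n+1)(2n+1)/6, then subtract the first 120 terms.
∑_{k=1}^{211} k² = 211×212×423/6 = 3153606
∑_{k=1}^{120} k² = 120×121×241/6 = 583220
∑_{k=121}^{211} k² = 3153606 - 583220 = 2570386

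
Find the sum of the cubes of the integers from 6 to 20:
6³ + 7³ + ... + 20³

Use ∑_{k=1}^{n} k³ = [n(n+1)/2]², then subtract the first 5 terms.
∑_{k=1}^{20} k³ = [20×21/2]² = 210² = 44100
∑_{k=1}^{5} k³ = [5×6/2]² = 15² = 225
∑_{k=6}^{20} k³ = 44100 - 225 = 43875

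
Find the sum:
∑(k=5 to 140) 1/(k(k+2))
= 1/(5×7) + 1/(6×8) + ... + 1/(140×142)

Partial fractions: 1/(k(k+2)) = (1/2)[1/k - 1/(k+2)]
Telescoping leaves the first two and last two terms:
= (1/2)[1/5 + 1/6 - 1/141 - 1/142]
= 2941/16685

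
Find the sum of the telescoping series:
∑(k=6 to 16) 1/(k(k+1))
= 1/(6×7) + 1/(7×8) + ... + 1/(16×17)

Partial fractions: 1/(k(k+1)) = 1/k - 1/(k+1)
The series telescopes:
= (1/6 - 1/7) + (1/7 - 1/8) + ... + (1/16 - 1/17)
= 1/6 - 1/17
= 11/102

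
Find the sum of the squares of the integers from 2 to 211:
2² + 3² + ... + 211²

Use ∑_{k=1}^{n} k² = n(n+1)(2n+1)/6, then subtract the first 1 terms.
∑_{k=1}^{211} k² = 211×212×423/6 = 3153606
∑_{k=1}^{1} k² = 1×2×3/6 = 1
∑_{k=2}^{211} k² = 3153606 - 1 = 3153605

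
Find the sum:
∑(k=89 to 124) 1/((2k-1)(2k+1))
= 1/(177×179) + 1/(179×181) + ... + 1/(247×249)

Partial fractions: 1/((2k-1)(2k+1)) = (1/2)[1/(2k-1) - 1/(2k+1)]
The series telescopes:
= (1/2)[1/177 - 1/249]
= 4/4897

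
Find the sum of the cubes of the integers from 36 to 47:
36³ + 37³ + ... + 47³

Use ∑_{k=1}^{n} k³ = [n(n+1)/2]², then subtract the first 35 terms.
∑_{k=1}^{47} k³ = [47×48/2]² = 1128² = 1272384
∑_{k=1}^{35} k³ = [35×36/2]² = 630² = 396900
∑_{k=36}^{47} k³ = 1272384 - 396900 = 875484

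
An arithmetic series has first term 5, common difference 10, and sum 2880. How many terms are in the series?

Using S = n/2 × [2a + (n-1)d]
2880 = n/2 × [2(5) + (n-1)(10)]
2880 = n/2 × [10 + 10n - 10]
5760 = n × [0 + 10n]
10n² + (0)n - 5760 = 0
Discriminant: Δ = (0)² - 4(10)(-5760) = 0 + 230400 = 230400
√Δ = 480
n = [-(0) + √Δ] / (2·10) = (0 + 480) / 20 = 480 / 20 = 24
(The negative root is discarded since n must be a positive integer.)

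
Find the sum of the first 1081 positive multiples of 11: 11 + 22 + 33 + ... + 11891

Factor out 11: = 11(1 + 2 + ... + 1081) = 11 × n(n+1)/2
= 11 × 1081×1082/2
= 11 × 584821
= 6433031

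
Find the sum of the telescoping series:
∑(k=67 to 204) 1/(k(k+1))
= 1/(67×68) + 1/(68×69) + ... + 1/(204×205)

Partial fractions: 1/(k(k+1)) = 1/k - 1/(k+1)
The series telescopes:
= (1/67 - 1/68) + (1/68 - 1/69) + ... + (1/204 - 1/205)
= 1/67 - 1/205
= 138/13735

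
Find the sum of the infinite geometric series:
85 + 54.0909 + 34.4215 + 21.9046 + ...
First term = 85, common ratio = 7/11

For |r| < 1, S = a / (1 - r)
S = 85 / (1 - (7/11))
S = 85 / (4/11)
S = 935/4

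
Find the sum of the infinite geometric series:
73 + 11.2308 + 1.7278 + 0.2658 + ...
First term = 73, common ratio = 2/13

For |r| < 1, S = a / (1 - r)
S = 73 / (1 - (2/13))
S = 73 / (11/13)
S = 949/11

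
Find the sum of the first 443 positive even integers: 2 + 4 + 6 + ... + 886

Sum of first n even numbers = n(n+1)
= 443×444
= 196692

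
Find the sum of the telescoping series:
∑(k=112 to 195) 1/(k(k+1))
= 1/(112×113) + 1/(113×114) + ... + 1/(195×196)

Partial fractions: 1/(k(k+1)) = 1/k - 1/(k+1)
The series telescopes:
= (1/112 - 1/113) + (1/113 - 1/114) + ... + (1/195 - 1/196)
= 1/112 - 1/196
= 3/784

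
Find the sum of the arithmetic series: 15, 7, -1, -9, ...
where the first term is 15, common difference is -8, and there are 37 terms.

Sₙ = n/2 × (first + last)
Last term = a + (n-1)d = 15 + (37-1)×(-8) = -273
S_37 = 37/2 × (15 + (-273))
S_37 = 37/2 × (-258) = -4773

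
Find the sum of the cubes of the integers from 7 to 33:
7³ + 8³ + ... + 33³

Use ∑_{k=1}^{n} k³ = [n(n+1)/2]², then subtract the first 6 terms.
∑_{k=1}^{33} k³ = [33×34/2]² = 561² = 314721
∑_{k=1}^{6} k³ = [6×7/2]² = 21² = 441
∑_{k=7}^{33} k³ = 314721 - 441 = 314280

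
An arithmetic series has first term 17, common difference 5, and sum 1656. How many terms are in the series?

Using S = n/2 × [2a + (n-1)d]
1656 = n/2 × [2(17) + (n-1)(5)]
1656 = n/2 × [34 + 5n - 5]
3312 = n × [29 + 5n]
5n² + (29)n - 3312 = 0
Discriminant: Δ = (29)² - 4(5)(-3312) = 841 + 66240 = 67081
√Δ = 259
n = [-(29) + √Δ] / (2·5) = (-29 + 259) / 10 = 230 / 10 = 23
(The negative root is discarded since n must be a positive integer.)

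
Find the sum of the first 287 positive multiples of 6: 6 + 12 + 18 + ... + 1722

Factor out 6: = 6(1 + 2 + ... + 287) = 6 × n(n+1)/2
= 6 × 287×288/2
= 6 × 41328
= 247968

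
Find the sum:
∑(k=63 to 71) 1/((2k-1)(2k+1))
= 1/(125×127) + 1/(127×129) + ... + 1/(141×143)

Partial fractions: 1/((2k-1)(2k+1)) = (1/2)[1/(2k-1) - 1/(2k+1)]
The series telescopes:
= (1/2)[1/125 - 1/143]
= 9/17875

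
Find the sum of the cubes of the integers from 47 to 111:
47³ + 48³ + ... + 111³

Use ∑_{k=1}^{n} k³ = [n(n+1)/2]², then subtract the first 46 terms.
∑_{k=1}^{111} k³ = [111×112/2]² = 6216² = 38638656
∑_{k=1}^{46} k³ = [46×47/2]² = 1081² = 1168561
∑_{k=47}^{111} k³ = 38638656 - 1168561 = 37470095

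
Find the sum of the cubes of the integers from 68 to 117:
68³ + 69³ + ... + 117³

Use ∑_{k=1}^{n} k³ = [n(n+1)/2]², then subtract the first 67 terms.
∑_{k=1}^{117} k³ = [117×118/2]² = 6903² = 47651409
∑_{k=1}^{67} k³ = [67×68/2]² = 2278² = 5189284
∑_{k=68}^{117} k³ = 47651409 - 5189284 = 42462125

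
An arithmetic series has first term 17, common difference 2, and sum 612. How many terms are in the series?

Using S = n/2 × [2a + (n-1)d]
612 = n/2 × [2(17) + (n-1)(2)]
612 = n/2 × [34 + 2n - 2]
1224 = n × [32 + 2n]
2n² + (32)n - 1224 = 0
Discriminant: Δ = (32)² - 4(2)(-1224) = 1024 + 9792 = 10816
√Δ = 104
n = [-(32) + √Δ] / (2·2) = (-32 + 104) / 4 = 72 / 4 = 18
(The negative root is discarded since n must be a positive integer.)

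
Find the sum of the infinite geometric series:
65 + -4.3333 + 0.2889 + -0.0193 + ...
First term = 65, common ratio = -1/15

For |r| < 1, S = a / (1 - r)
S = 65 / (1 - (-1/15))
S = 65 / (16/15)
S = 975/16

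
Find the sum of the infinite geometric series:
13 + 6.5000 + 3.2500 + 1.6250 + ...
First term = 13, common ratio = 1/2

For |r| < 1, S = a / (1 - r)
S = 13 / (1 - (1/2))
S = 13 / (1/2)
S = 26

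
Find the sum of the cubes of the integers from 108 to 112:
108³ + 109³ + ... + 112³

Use ∑_{k=1}^{n} k³ = [n(n+1)/2]², then subtract the first 107 terms.
∑_{k=1}^{112} k³ = [112×113/2]² = 6328² = 40043584
∑_{k=1}^{107} k³ = [107×108/2]² = 5778² = 33385284
∑_{k=108}^{112} k³ = 40043584 - 33385284 = 6658300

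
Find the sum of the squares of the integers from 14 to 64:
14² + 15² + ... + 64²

Use ∑_{k=1}^{n} k² = n(n+1)(2n+1)/6, then subtract the first 13 terms.
∑_{k=1}^{64} k² = 64×65×129/6 = 89440
∑_{k=1}^{13} k² = 13×14×27/6 = 819
∑_{k=14}^{64} k² = 89440 - 819 = 88621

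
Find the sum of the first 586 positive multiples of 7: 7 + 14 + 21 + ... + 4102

Factor out 7: = 7(1 + 2 + ... + 586) = 7 × n(n+1)/2
= 7 × 586×587/2
= 7 × 171991
= 1203937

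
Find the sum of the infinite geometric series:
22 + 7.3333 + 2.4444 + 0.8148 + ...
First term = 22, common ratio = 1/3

For |r| < 1, S = a / (1 - r)
S = 22 / (1 - (1/3))
S = 22 / (2/3)
S = 33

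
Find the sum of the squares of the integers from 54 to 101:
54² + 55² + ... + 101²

Use ∑_{k=1}^{n} k² = n(n+1)(2n+1)/6, then subtract the first 53 terms.
∑_{k=1}^{101} k² = 101×102×203/6 = 348551
∑_{k=1}^{53} k² = 53×54×107/6 = 51039
∑_{k=54}^{101} k² = 348551 - 51039 = 297512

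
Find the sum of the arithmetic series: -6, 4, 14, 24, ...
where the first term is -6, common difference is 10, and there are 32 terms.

Sₙ = n/2 × (first + last)
Last term = a + (n-1)d = -6 + (32-1)×10 = 304
S_32 = 32/2 × (-6 + 304)
S_32 = 32/2 × 298 = 4768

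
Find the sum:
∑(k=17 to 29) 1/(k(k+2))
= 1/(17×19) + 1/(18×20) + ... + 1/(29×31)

Partial fractions: 1/(k(k+2)) = (1/2)[1/k - 1/(k+2)]
Telescoping leaves the first two and last two terms:
= (1/2)[1/17 + 1/18 - 1/30 - 1/31]
= 1157/47430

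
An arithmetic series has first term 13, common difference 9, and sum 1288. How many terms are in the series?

Using S = n/2 × [2a + (n-1)d]
1288 = n/2 × [2(13) + (n-1)(9)]
1288 = n/2 × [26 + 9n - 9]
2576 = n × [17 + 9n]
9n² + (17)n - 2576 = 0
Discriminant: Δ = (17)² - 4(9)(-2576) = 289 + 92736 = 93025
√Δ = 305
n = [-(17) + √Δ] / (2·9) = (-17 + 305) / 18 = 288 / 18 = 16
(The negative root is discarded since n must be a positive integer.)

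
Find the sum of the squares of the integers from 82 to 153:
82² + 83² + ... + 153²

Use ∑_{k=1}^{n} k² = n(n+1)(2n+1)/6, then subtract the first 81 terms.
∑_{k=1}^{153} k² = 153×154×307/6 = 1205589
∑_{k=1}^{81} k² = 81×82×163/6 = 180441
∑_{k=82}^{153} k² = 1205589 - 180441 = 1025148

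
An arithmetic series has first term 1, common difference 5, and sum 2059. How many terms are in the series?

Using S = n/2 × [2a + (n-1)d]
2059 = n/2 × [2(1) + (n-1)(5)]
2059 = n/2 × [2 + 5n - 5]
4118 = n × [-3 + 5n]
5n² + (-3)n - 4118 = 0
Discriminant: Δ = (-3)² - 4(5)(-4118) = 9 + 82360 = 82369
√Δ = 287
n = [-(-3) + √Δ] / (2·5) = (3 + 287) / 10 = 290 / 10 = 29
(The negative root is discarded since n must be a positive integer.)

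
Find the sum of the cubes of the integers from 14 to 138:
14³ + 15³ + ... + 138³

Use ∑_{k=1}^{n} k³ = [n(n+1)/2]², then subtract the first 13 terms.
∑_{k=1}^{138} k³ = [138×139/2]² = 9591² = 91987281
∑_{k=1}^{13} k³ = [13×14/2]² = 91² = 8281
∑_{k=14}^{138} k³ = 91987281 - 8281 = 91979000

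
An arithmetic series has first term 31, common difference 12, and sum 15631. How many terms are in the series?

Using S = n/2 × [2a + (n-1)d]
15631 = n/2 × [2(31) + (n-1)(12)]
15631 = n/2 × [62 + 12n - 12]
31262 = n × [50 + 12n]
12n² + (50)n - 31262 = 0
Discriminant: Δ = (50)² - 4(12)(-31262) = 2500 + 1500576 = 1503076
√Δ = 1226
n = [-(50) + √Δ] / (2·12) = (-50 + 1226) / 24 = 1176 / 24 = 49
(The negative root is discarded since n must be a positive integer.)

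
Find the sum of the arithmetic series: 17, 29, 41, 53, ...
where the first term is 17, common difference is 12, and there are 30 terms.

Sₙ = n/2 × (first + last)
Last term = a + (n-1)d = 17 + (30-1)×12 = 365
S_30 = 30/2 × (17 + 365)
S_30 = 30/2 × 382 = 5730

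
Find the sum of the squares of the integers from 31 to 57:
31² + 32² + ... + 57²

Use ∑_{k=1}^{n} k² = n(n+1)(2n+1)/6, then subtract the first 30 terms.
∑_{k=1}^{57} k² = 57×58×115/6 = 63365
∑_{k=1}^{30} k² = 30×31×61/6 = 9455
∑_{k=31}^{57} k² = 63365 - 9455 = 53910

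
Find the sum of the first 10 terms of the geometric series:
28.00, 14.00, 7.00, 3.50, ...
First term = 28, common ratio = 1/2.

Sₙ = a(1 - rⁿ) / (1 - r)
S_10 = 28(1 - (1/2)^10) / (1 - (1/2))
S_10 = 28(1 - (1/1024)) / (1/2)
S_10 = 7161/128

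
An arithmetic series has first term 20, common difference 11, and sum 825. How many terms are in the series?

Using S = n/2 × [2a + (n-1)d]
825 = n/2 × [2(20) + (n-1)(11)]
825 = n/2 × [40 + 11n - 11]
1650 = n × [29 + 11n]
11n² + (29)n - 1650 = 0
Discriminant: Δ = (29)² - 4(11)(-1650) = 841 + 72600 = 73441
√Δ = 271
n = [-(29) + √Δ] / (2·11) = (-29 + 271) / 22 = 242 / 22 = 11
(The negative root is discarded since n must be a positive integer.)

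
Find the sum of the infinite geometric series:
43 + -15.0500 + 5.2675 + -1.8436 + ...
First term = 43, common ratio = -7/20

For |r| < 1, S = a / (1 - r)
S = 43 / (1 - (-7/20))
S = 43 / (27/20)
S = 860/27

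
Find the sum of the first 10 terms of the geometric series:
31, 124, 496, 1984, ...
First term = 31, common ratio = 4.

Sₙ = a(1 - rⁿ) / (1 - r)
S_10 = 31(1 - 4^10) / (1 - 4)
S_10 = 31(1 - 1048576) / (-3)
S_10 = 10835275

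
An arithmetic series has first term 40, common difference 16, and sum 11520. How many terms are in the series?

Using S = n/2 × [2a + (n-1)d]
11520 = n/2 × [2(40) + (n-1)(16)]
11520 = n/2 × [80 + 16n - 16]
23040 = n × [64 + 16n]
16n² + (64)n - 23040 = 0
Discriminant: Δ = (64)² - 4(16)(-23040) = 4096 + 1474560 = 1478656
√Δ = 1216
n = [-(64) + √Δ] / (2·16) = (-64 + 1216) / 32 = 1152 / 32 = 36
(The negative root is discarded since n must be a positive integer.)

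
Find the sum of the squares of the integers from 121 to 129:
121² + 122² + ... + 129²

Use ∑_{k=1}^{n} k² = n(n+1)(2n+1)/6, then subtract the first 120 terms.
∑_{k=1}^{129} k² = 129×130×259/6 = 723905
∑_{k=1}^{120} k² = 120×121×241/6 = 583220
∑_{k=121}^{129} k² = 723905 - 583220 = 140685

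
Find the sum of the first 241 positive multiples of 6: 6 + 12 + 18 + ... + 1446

Factor out 6: = 6(1 + 2 + ... + 241) = 6 × n(n+1)/2
= 6 × 241×242/2
= 6 × 29161
= 174966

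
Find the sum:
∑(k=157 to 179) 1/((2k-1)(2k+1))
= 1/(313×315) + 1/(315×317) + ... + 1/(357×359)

Partial fractions: 1/((2k-1)(2k+1)) = (1/2)[1/(2k-1) - 1/(2k+1)]
The series telescopes:
= (1/2)[1/313 - 1/359]
= 23/112367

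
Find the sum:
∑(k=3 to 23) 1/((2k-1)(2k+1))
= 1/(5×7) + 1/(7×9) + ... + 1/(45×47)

Partial fractions: 1/((2k-1)(2k+1)) = (1/2)[1/(2k-1) - 1/(2k+1)]
The series telescopes:
= (1/2)[1/5 - 1/47]
= 21/235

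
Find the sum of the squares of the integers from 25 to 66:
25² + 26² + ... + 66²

Use ∑_{k=1}^{n} k² = n(n+1)(2n+1)/6, then subtract the first 24 terms.
∑_{k=1}^{66} k² = 66×67×133/6 = 98021
∑_{k=1}^{24} k² = 24×25×49/6 = 4900
∑_{k=25}^{66} k² = 98021 - 4900 = 93121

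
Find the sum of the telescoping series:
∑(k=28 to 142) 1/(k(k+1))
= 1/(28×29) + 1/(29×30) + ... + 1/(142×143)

Partial fractions: 1/(k(k+1)) = 1/k - 1/(k+1)
The series telescopes:
= (1/28 - 1/29) + (1/29 - 1/30) + ... + (1/142 - 1/143)
= 1/28 - 1/143
= 115/4004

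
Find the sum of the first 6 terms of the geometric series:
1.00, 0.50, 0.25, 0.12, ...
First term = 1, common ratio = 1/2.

Sₙ = a(1 - rⁿ) / (1 - r)
S_6 = 1(1 - (1/2)^6) / (1 - (1/2))
S_6 = 1(1 - (1/64)) / (1/2)
S_6 = 63/32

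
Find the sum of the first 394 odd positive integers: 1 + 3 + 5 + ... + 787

Sum of first n odd numbers = n²
= 394²
= 155236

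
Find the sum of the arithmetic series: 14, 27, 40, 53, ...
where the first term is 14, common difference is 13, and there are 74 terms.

Sₙ = n/2 × (first + last)
Last term = a + (n-1)d = 14 + (74-1)×13 = 963
S_74 = 74/2 × (14 + 963)
S_74 = 74/2 × 977 = 36149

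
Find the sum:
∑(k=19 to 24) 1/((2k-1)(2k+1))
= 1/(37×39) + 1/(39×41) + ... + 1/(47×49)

Partial fractions: 1/((2k-1)(2k+1)) = (1/2)[1/(2k-1) - 1/(2k+1)]
The series telescopes:
= (1/2)[1/37 - 1/49]
= 6/1813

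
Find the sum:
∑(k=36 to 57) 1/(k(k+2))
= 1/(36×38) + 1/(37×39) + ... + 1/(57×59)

Partial fractions: 1/(k(k+2)) = (1/2)[1/k - 1/(k+2)]
Telescoping leaves the first two and last two terms:
= (1/2)[1/36 + 1/37 - 1/58 - 1/59]
= 46981/4558104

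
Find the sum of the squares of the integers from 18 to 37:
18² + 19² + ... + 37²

Use ∑_{k=1}^{n} k² = n(n+1)(2n+1)/6, then subtract the first 17 terms.
∑_{k=1}^{37} k² = 37×38×75/6 = 17575
∑_{k=1}^{17} k² = 17×18×35/6 = 1785
∑_{k=18}^{37} k² = 17575 - 1785 = 15790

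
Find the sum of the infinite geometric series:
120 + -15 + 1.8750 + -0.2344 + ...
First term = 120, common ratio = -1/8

For |r| < 1, S = a / (1 - r)
S = 120 / (1 - (-1/8))
S = 120 / (9/8)
S = 320/3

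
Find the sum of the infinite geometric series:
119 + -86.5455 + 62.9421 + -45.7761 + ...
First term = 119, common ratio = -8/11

For |r| < 1, S = a / (1 - r)
S = 119 / (1 - (-8/11))
S = 119 / (19/11)
S = 1309/19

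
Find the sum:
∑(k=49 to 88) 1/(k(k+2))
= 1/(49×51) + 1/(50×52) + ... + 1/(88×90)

Partial fractions: 1/(k(k+2)) = (1/2)[1/k - 1/(k+2)]
Telescoping leaves the first two and last two terms:
= (1/2)[1/49 + 1/50 - 1/89 - 1/90]
= 8861/981225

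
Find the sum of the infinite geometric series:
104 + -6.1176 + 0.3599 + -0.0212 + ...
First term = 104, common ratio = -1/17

For |r| < 1, S = a / (1 - r)
S = 104 / (1 - (-1/17))
S = 104 / (18/17)
S = 884/9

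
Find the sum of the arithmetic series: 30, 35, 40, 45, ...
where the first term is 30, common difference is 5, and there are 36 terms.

Sₙ = n/2 × (first + last)
Last term = a + (n-1)d = 30 + (36-1)×5 = 205
S_36 = 36/2 × (30 + 205)
S_36 = 36/2 × 235 = 4230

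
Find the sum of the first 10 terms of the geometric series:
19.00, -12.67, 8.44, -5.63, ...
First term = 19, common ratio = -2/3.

Sₙ = a(1 - rⁿ) / (1 - r)
S_10 = 19(1 - (-2/3)^10) / (1 - (-2/3))
S_10 = 19(1 - (1024/59049)) / (5/3)
S_10 = 220495/19683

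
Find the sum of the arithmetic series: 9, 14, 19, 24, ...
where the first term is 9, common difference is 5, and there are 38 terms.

Sₙ = n/2 × (first + last)
Last term = a + (n-1)d = 9 + (38-1)×5 = 194
S_38 = 38/2 × (9 + 194)
S_38 = 38/2 × 203 = 3857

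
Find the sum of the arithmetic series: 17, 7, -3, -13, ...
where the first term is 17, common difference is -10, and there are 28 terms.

Sₙ = n/2 × (first + last)
Last term = a + (n-1)d = 17 + (28-1)×(-10) = -253
S_28 = 28/2 × (17 + (-253))
S_28 = 28/2 × (-236) = -3304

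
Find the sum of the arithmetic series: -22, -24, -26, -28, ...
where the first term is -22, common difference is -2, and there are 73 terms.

Sₙ = n/2 × (first + last)
Last term = a + (n-1)d = -22 + (73-1)×(-2) = -166
S_73 = 73/2 × (-22 + (-166))
S_73 = 73/2 × (-188) = -6862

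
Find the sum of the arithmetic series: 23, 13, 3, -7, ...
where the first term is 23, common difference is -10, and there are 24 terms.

Sₙ = n/2 × (first + last)
Last term = a + (n-1)d = 23 + (24-1)×(-10) = -207
S_24 = 24/2 × (23 + (-207))
S_24 = 24/2 × (-184) = -2208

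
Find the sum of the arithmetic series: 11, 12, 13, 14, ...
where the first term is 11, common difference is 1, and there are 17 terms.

Sₙ = n/2 × (first + last)
Last term = a + (n-1)d = 11 + (17-1)×1 = 27
S_17 = 17/2 × (11 + 27)
S_17 = 17/2 × 38 = 323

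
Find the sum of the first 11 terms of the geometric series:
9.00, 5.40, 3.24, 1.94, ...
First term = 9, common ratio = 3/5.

Sₙ = a(1 - rⁿ) / (1 - r)
S_11 = 9(1 - (3/5)^11) / (1 - (3/5))
S_11 = 9(1 - (177147/48828125)) / (2/5)
S_11 = 218929401/9765625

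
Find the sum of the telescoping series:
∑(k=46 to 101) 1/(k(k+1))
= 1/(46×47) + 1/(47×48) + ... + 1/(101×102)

Partial fractions: 1/(k(k+1)) = 1/k - 1/(k+1)
The series telescopes:
= (1/46 - 1/47) + (1/47 - 1/48) + ... + (1/101 - 1/102)
= 1/46 - 1/102
= 14/1173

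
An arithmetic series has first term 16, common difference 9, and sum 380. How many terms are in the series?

Using S = n/2 × [2a + (n-1)d]
380 = n/2 × [2(16) + (n-1)(9)]
380 = n/2 × [32 + 9n - 9]
760 = n × [23 + 9n]
9n² + (23)n - 760 = 0
Discriminant: Δ = (23)² - 4(9)(-760) = 529 + 27360 = 27889
√Δ = 167
n = [-(23) + √Δ] / (2·9) = (-23 + 167) / 18 = 144 / 18 = 8
(The negative root is discarded since n must be a positive integer.)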